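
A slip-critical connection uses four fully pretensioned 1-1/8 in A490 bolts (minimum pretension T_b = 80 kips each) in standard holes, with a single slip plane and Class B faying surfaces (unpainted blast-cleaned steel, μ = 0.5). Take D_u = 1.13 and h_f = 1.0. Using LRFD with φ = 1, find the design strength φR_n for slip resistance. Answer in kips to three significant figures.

R_n = μ · D_u · h_f · T_b · n_s · n_b = 0.5 × 1.13 × 1.0 × 80 × 1 × 4 = 180.8 kips.
Design strength φR_n = 1 × 180.8 = 181 kips.

181 kips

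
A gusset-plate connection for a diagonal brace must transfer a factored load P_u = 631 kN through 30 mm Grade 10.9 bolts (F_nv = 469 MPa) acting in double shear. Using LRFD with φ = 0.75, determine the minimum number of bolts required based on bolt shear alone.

A_b = π·30²/4 = 706.9 mm².
Per-bolt design strength φR_n = 0.75 × 469 × 706.9 × 2 / 1000 = 497.3 kN.
n ≥ 631 / 497.3 = 1.269 → use 2 bolts.

2 bolts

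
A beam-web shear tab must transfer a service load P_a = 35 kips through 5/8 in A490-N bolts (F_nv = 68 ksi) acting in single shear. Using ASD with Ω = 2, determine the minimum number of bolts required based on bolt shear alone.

A_b = π·0.625²/4 = 0.3068 in².
Per-bolt allowable strength R_n/Ω = 68 × 0.3068 × 1 / 2 = 10.43 kips.
n ≥ 35 / 10.43 = 3.355 → use 4 bolts.

4 bolts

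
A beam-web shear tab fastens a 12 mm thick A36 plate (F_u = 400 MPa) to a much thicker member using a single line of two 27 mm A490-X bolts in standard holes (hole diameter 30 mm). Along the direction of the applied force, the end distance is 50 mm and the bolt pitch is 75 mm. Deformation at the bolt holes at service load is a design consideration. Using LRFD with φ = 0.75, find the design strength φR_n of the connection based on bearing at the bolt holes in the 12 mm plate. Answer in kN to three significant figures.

346 kN

Per bolt r_n = 1.2 l_c t F_u ≤ 2.4 d t F_u; upper limit = 2.4 × 27 × 12 × 400 / 1000 = 311 kN.
Edge bolt: l_c = 50 − 30/2 = 35 mm → 1.2 × 35 × 12 × 400 / 1000 = 201.6 → r_n = 201.6 kN.
Interior bolts: l_c = 75 − 30 = 45 mm → 1.2 × 45 × 12 × 400 / 1000 = 259.2 → r_n = 259.2 kN.
R_n = 1 × 201.6 + 1 × 259.2 = 460.8 kN.
Design strength φR_n = 0.75 × 460.8 = 346 kN.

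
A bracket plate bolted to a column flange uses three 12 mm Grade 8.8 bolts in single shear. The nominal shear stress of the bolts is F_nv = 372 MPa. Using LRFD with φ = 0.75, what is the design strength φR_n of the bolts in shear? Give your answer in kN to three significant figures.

A_b = π × 12² / 4 = 113.1 mm².
R_n = F_nv · A_b · n · n_s = 372 × 113.1 × 3 × 1 / 1000 = 126.2 kN.
Design strength φR_n = 0.75 × 126.2 = 94.7 kN.

94.7 kN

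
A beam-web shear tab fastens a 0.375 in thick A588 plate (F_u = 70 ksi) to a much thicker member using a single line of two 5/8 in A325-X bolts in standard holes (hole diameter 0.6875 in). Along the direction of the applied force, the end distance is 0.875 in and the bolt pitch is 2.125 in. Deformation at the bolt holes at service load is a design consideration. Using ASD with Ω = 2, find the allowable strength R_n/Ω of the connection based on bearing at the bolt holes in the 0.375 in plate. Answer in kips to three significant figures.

Per bolt r_n = 1.2 l_c t F_u ≤ 2.4 d t F_u; upper limit = 2.4 × 0.625 × 0.375 × 70 = 39.38 kips.
Edge bolt: l_c = 0.875 − 0.6875/2 = 0.5312 in → 1.2 × 0.5312 × 0.375 × 70 = 16.73 → r_n = 16.73 kips.
Interior bolts: l_c = 2.125 − 0.6875 = 1.438 in → 1.2 × 1.438 × 0.375 × 70 = 45.28 → r_n = 39.38 kips.
R_n = 1 × 16.73 + 1 × 39.38 = 56.11 kips.
Allowable strength R_n/Ω = 56.11 / 2 = 28.1 kips.

28.1 kips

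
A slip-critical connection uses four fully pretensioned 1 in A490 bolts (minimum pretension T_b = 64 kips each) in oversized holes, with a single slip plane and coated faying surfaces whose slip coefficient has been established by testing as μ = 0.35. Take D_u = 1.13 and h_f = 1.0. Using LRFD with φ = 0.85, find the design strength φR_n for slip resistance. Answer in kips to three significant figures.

86.1 kips

R_n = μ · D_u · h_f · T_b · n_s · n_b = 0.35 × 1.13 × 1.0 × 64 × 1 × 4 = 101.2 kips.
Design strength φR_n = 0.85 × 101.2 = 86.1 kips.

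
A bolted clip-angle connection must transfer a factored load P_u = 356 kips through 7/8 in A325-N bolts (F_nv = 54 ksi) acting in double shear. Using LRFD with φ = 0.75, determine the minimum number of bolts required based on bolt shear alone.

8 bolts

A_b = π·0.875²/4 = 0.6013 in².
Per-bolt design strength φR_n = 0.75 × 54 × 0.6013 × 2 = 48.71 kips.
n ≥ 356 / 48.71 = 7.309 → use 8 bolts.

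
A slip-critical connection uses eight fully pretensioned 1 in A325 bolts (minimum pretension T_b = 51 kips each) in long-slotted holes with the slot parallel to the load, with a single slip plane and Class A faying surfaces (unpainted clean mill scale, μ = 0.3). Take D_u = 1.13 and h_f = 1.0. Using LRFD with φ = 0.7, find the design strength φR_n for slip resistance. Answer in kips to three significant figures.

R_n = μ · D_u · h_f · T_b · n_s · n_b = 0.3 × 1.13 × 1.0 × 51 × 1 × 8 = 138.3 kips.
Design strength φR_n = 0.7 × 138.3 = 96.8 kips.

96.8 kips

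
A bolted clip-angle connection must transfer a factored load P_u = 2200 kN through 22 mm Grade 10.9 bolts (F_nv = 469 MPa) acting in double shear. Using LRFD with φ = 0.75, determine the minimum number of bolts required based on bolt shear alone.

9 bolts

A_b = π·22²/4 = 380.1 mm².
Per-bolt design strength φR_n = 0.75 × 469 × 380.1 × 2 / 1000 = 267.4 kN.
n ≥ 2200 / 267.4 = 8.227 → use 9 bolts.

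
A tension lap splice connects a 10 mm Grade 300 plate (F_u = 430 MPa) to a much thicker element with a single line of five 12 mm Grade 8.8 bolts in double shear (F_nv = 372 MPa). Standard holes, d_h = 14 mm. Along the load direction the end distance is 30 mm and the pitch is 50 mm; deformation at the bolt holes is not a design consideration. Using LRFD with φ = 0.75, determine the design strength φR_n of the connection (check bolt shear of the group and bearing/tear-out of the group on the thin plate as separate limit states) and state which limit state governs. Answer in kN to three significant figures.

316 kN (bolt shear governs)

Bolt shear: A_b = π·12²/4 = 113.1 mm²; R_n = 372 × 113.1 × 5 × 2 / 1000 = 420.7 kN → 0.75 × 420.7 = 316 kN.
Bearing (1.5 l_c t F_u ≤ 3.0 d t F_u): upper limit = 3.0·12·10·430 / 1000 = 154.8 kN.
  Edge l_c = 30 − 14/2 = 23 → r_n = 148.3 kN; interior l_c = 50 − 14 = 36 → r_n = 154.8 kN.
  R_n,bearing = 1·148.3 + 4·154.8 = 767.6 kN → 0.75 × 767.6 = 576 kN.
Bolt shear governs: 316 kN.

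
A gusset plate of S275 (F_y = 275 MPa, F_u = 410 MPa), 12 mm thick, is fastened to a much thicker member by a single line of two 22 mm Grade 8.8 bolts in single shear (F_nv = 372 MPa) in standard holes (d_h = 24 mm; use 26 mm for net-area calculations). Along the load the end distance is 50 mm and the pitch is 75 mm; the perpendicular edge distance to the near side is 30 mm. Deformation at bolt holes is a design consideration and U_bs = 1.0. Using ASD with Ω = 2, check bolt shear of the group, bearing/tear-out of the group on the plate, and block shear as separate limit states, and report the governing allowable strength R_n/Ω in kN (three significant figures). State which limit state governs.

Bolt shear: A_b = π·22²/4 = 380.1 mm²; R_n = 372 × 380.1 × 2 × 1 / 1000 = 282.8 kN → 282.8 / 2 = 141 kN.
Bearing: edge l_c = 38, r_n = 224.4 kN; interior l_c = 51, r_n = 259.8 kN; R_n = 224.4 + 1·259.8 = 484.1 kN → 242 kN.
Block shear: A_gv = 1500, A_nv = 1032, A_nt = 204 mm²; R_n = min(0.6F_uA_nv, 0.6F_yA_gv) + U_bs·F_u·A_nt = 331.1 kN → 166 kN.
Bolt shear governs: 141 kN.

141 kN (bolt shear governs)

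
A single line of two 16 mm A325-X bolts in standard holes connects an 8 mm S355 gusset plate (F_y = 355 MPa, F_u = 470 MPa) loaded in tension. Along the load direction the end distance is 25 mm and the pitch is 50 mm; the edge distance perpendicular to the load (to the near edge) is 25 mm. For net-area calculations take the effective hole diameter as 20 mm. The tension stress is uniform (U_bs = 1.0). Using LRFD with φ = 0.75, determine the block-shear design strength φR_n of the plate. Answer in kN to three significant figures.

118 kN

Shear plane L_v = 25 + 1·50 = 75 mm; A_gv = 75 × 8 = 600 mm².
A_nv = (75 − 1.5·20) × 8 = 360 mm².
A_nt = (25 − 0.5·20) × 8 = 120 mm².
0.6 F_u A_nv = 101.5 kN; 0.6 F_y A_gv = 127.8 kN → shear rupture governs the shear term.
R_n = 101.5 + 1.0 × 470 × 120 / 1000 = 157.9 kN.
Design strength φR_n = 0.75 × 157.9 = 118 kN.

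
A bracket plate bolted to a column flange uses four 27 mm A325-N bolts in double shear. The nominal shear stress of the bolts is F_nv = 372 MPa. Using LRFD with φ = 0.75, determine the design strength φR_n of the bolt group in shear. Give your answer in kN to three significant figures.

A_b = π × 27² / 4 = 572.6 mm².
R_n = F_nv · A_b · n · n_s = 372 × 572.6 × 4 × 2 / 1000 = 1704 kN.
Design strength φR_n = 0.75 × 1704 = 1280 kN.

1280 kN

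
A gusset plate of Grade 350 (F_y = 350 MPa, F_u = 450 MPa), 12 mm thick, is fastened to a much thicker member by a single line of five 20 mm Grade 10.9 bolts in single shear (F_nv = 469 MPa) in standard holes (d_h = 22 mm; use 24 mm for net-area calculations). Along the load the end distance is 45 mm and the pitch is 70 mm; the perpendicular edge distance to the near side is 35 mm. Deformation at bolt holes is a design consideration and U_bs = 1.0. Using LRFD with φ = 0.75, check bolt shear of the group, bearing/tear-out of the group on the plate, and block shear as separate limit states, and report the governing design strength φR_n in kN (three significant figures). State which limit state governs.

Bolt shear: A_b = π·20²/4 = 314.2 mm²; R_n = 469 × 314.2 × 5 × 1 / 1000 = 736.7 kN → 0.75 × 736.7 = 553 kN.
Bearing: edge l_c = 34, r_n = 220.3 kN; interior l_c = 48, r_n = 259.2 kN; R_n = 220.3 + 4·259.2 = 1257 kN → 943 kN.
Block shear: A_gv = 3900, A_nv = 2604, A_nt = 276 mm²; R_n = min(0.6F_uA_nv, 0.6F_yA_gv) + U_bs·F_u·A_nt = 827.3 kN → 620 kN.
Bolt shear governs: 553 kN.

553 kN (bolt shear governs)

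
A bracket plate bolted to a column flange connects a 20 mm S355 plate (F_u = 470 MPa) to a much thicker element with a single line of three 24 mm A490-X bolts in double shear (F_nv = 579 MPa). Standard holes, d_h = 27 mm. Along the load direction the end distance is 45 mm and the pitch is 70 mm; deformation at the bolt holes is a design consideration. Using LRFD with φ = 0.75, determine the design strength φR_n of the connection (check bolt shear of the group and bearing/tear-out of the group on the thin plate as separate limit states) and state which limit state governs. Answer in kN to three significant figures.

994 kN (bearing governs)

Bolt shear: A_b = π·24²/4 = 452.4 mm²; R_n = 579 × 452.4 × 3 × 2 / 1000 = 1572 kN → 0.75 × 1572 = 1180 kN.
Bearing (1.2 l_c t F_u ≤ 2.4 d t F_u): upper limit = 2.4·24·20·470 / 1000 = 541.4 kN.
  Edge l_c = 45 − 27/2 = 31.5 → r_n = 355.3 kN; interior l_c = 70 − 27 = 43 → r_n = 485 kN.
  R_n,bearing = 1·355.3 + 2·485 = 1325 kN → 0.75 × 1325 = 994 kN.
Bearing governs: 994 kN.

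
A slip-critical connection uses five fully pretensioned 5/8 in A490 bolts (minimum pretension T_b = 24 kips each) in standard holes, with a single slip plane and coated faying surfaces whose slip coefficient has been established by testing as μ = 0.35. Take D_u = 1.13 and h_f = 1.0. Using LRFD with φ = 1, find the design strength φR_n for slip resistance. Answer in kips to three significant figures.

R_n = μ · D_u · h_f · T_b · n_s · n_b = 0.35 × 1.13 × 1.0 × 24 × 1 × 5 = 47.46 kips.
Design strength φR_n = 1 × 47.46 = 47.5 kips.

47.5 kips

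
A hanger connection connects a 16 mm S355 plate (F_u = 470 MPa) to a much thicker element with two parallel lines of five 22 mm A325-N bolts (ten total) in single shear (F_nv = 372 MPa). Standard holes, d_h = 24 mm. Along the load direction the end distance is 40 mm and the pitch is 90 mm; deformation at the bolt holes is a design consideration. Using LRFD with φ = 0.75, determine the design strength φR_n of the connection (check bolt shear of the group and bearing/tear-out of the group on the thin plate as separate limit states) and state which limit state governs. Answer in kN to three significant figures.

Bolt shear: A_b = π·22²/4 = 380.1 mm²; R_n = 372 × 380.1 × 10 × 1 / 1000 = 1414 kN → 0.75 × 1414 = 1060 kN.
Bearing (1.2 l_c t F_u ≤ 2.4 d t F_u): upper limit = 2.4·22·16·470 / 1000 = 397.1 kN.
  Edge l_c = 40 − 24/2 = 28 → r_n = 252.7 kN; interior l_c = 90 − 24 = 66 → r_n = 397.1 kN.
  R_n,bearing = 2·252.7 + 8·397.1 = 3682 kN → 0.75 × 3682 = 2760 kN.
Bolt shear governs: 1060 kN.

1060 kN (bolt shear governs)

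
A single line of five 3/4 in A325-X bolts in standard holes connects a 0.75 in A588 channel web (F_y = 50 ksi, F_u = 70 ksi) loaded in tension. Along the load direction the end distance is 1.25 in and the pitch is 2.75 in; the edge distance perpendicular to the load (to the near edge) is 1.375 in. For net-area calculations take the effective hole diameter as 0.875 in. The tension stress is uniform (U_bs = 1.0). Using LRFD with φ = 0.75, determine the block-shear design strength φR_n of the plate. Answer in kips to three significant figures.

233 kips

Shear plane L_v = 1.25 + 4·2.75 = 12.25 in; A_gv = 12.25 × 0.75 = 9.188 in².
A_nv = (12.25 − 4.5·0.875) × 0.75 = 6.234 in².
A_nt = (1.375 − 0.5·0.875) × 0.75 = 0.7031 in².
0.6 F_u A_nv = 261.8 kips; 0.6 F_y A_gv = 275.6 kips → shear rupture governs the shear term.
R_n = 261.8 + 1.0 × 70 × 0.7031 = 311.1 kips.
Design strength φR_n = 0.75 × 311.1 = 233 kips.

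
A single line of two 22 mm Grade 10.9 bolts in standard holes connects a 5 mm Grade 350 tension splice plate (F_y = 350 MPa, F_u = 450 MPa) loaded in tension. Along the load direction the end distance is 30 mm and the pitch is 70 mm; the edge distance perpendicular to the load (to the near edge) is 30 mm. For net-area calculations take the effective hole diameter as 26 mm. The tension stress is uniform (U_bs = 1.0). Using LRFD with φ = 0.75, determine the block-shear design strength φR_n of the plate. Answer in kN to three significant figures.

Shear plane L_v = 30 + 1·70 = 100 mm; A_gv = 100 × 5 = 500 mm².
A_nv = (100 − 1.5·26) × 5 = 305 mm².
A_nt = (30 − 0.5·26) × 5 = 85 mm².
0.6 F_u A_nv = 82.35 kN; 0.6 F_y A_gv = 105 kN → shear rupture governs the shear term.
R_n = 82.35 + 1.0 × 450 × 85 / 1000 = 120.6 kN.
Design strength φR_n = 0.75 × 120.6 = 90.5 kN.

90.5 kN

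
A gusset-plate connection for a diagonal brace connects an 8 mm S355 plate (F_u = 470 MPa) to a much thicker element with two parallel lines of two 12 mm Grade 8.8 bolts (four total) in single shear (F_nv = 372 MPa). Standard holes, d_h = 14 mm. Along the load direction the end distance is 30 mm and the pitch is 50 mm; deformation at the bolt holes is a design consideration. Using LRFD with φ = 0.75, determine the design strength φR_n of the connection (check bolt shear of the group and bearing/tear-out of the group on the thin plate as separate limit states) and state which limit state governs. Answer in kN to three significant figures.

Bolt shear: A_b = π·12²/4 = 113.1 mm²; R_n = 372 × 113.1 × 4 × 1 / 1000 = 168.3 kN → 0.75 × 168.3 = 126 kN.
Bearing (1.2 l_c t F_u ≤ 2.4 d t F_u): upper limit = 2.4·12·8·470 / 1000 = 108.3 kN.
  Edge l_c = 30 − 14/2 = 23 → r_n = 103.8 kN; interior l_c = 50 − 14 = 36 → r_n = 108.3 kN.
  R_n,bearing = 2·103.8 + 2·108.3 = 424.1 kN → 0.75 × 424.1 = 318 kN.
Bolt shear governs: 126 kN.

126 kN (bolt shear governs)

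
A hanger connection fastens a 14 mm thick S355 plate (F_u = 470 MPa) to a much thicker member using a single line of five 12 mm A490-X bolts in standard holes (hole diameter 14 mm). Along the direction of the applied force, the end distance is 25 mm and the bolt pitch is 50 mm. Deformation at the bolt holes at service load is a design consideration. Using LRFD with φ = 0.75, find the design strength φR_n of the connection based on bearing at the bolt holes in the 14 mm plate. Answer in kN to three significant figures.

Per bolt r_n = 1.2 l_c t F_u ≤ 2.4 d t F_u; upper limit = 2.4 × 12 × 14 × 470 / 1000 = 189.5 kN.
Edge bolt: l_c = 25 − 14/2 = 18 mm → 1.2 × 18 × 14 × 470 / 1000 = 142.1 → r_n = 142.1 kN.
Interior bolts: l_c = 50 − 14 = 36 mm → 1.2 × 36 × 14 × 470 / 1000 = 284.3 → r_n = 189.5 kN.
R_n = 1 × 142.1 + 4 × 189.5 = 900.1 kN.
Design strength φR_n = 0.75 × 900.1 = 675 kN.

675 kN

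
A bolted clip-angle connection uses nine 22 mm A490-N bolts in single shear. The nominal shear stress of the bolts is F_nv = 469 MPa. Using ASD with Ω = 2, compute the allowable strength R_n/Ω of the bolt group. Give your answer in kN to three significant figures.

A_b = π × 22² / 4 = 380.1 mm².
R_n = F_nv · A_b · n · n_s = 469 × 380.1 × 9 × 1 / 1000 = 1605 kN.
Allowable strength R_n/Ω = 1605 / 2 = 802 kN.

802 kN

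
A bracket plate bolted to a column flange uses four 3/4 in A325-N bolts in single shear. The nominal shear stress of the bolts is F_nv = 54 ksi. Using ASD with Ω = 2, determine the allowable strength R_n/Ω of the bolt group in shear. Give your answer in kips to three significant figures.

A_b = π × 0.75² / 4 = 0.4418 in².
R_n = F_nv · A_b · n · n_s = 54 × 0.4418 × 4 × 1 = 95.43 kips.
Allowable strength R_n/Ω = 95.43 / 2 = 47.7 kips.

47.7 kips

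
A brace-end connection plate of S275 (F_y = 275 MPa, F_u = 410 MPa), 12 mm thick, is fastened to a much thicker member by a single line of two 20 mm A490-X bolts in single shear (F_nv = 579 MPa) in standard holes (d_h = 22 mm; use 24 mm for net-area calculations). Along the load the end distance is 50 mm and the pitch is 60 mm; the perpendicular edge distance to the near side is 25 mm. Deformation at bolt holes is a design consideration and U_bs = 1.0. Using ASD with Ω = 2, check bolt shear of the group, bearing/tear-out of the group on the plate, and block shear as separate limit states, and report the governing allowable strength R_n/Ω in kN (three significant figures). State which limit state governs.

141 kN (block shear governs)

Bolt shear: A_b = π·20²/4 = 314.2 mm²; R_n = 579 × 314.2 × 2 × 1 / 1000 = 363.8 kN → 363.8 / 2 = 182 kN.
Bearing: edge l_c = 39, r_n = 230.3 kN; interior l_c = 38, r_n = 224.4 kN; R_n = 230.3 + 1·224.4 = 454.6 kN → 227 kN.
Block shear: A_gv = 1320, A_nv = 888, A_nt = 156 mm²; R_n = min(0.6F_uA_nv, 0.6F_yA_gv) + U_bs·F_u·A_nt = 281.8 kN → 141 kN.
Block shear governs: 141 kN.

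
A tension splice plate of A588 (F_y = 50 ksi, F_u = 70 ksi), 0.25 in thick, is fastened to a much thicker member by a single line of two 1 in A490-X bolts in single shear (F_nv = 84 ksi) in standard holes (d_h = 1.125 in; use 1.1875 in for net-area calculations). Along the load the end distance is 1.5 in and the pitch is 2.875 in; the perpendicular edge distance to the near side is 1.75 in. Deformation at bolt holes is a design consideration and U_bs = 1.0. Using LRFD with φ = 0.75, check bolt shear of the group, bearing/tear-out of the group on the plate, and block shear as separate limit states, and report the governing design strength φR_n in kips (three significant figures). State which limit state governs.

Bolt shear: A_b = π·1²/4 = 0.7854 in²; R_n = 84 × 0.7854 × 2 × 1 = 131.9 kips → 0.75 × 131.9 = 99 kips.
Bearing: edge l_c = 0.9375, r_n = 19.69 kips; interior l_c = 1.75, r_n = 36.75 kips; R_n = 19.69 + 1·36.75 = 56.44 kips → 42.3 kips.
Block shear: A_gv = 1.094, A_nv = 0.6484, A_nt = 0.2891 in²; R_n = min(0.6F_uA_nv, 0.6F_yA_gv) + U_bs·F_u·A_nt = 47.47 kips → 35.6 kips.
Block shear governs: 35.6 kips.

35.6 kips (block shear governs)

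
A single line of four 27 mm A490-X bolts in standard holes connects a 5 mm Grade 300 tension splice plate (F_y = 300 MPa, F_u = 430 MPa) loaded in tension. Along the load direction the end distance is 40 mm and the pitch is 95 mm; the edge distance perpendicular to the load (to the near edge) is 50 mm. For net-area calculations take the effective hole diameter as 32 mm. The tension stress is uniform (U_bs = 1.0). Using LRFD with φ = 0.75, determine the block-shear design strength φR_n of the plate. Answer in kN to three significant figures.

261 kN

Shear plane L_v = 40 + 3·95 = 325 mm; A_gv = 325 × 5 = 1625 mm².
A_nv = (325 − 3.5·32) × 5 = 1065 mm².
A_nt = (50 − 0.5·32) × 5 = 170 mm².
0.6 F_u A_nv = 274.8 kN; 0.6 F_y A_gv = 292.5 kN → shear rupture governs the shear term.
R_n = 274.8 + 1.0 × 430 × 170 / 1000 = 347.9 kN.
Design strength φR_n = 0.75 × 347.9 = 261 kN.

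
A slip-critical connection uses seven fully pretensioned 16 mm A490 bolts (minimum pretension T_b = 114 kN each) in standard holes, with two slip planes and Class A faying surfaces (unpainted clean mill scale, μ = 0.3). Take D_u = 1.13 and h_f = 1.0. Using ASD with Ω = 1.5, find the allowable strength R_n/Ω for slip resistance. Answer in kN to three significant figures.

361 kN

R_n = μ · D_u · h_f · T_b · n_s · n_b = 0.3 × 1.13 × 1.0 × 114 × 2 × 7 = 541 kN.
Allowable strength R_n/Ω = 541 / 1.5 = 361 kN.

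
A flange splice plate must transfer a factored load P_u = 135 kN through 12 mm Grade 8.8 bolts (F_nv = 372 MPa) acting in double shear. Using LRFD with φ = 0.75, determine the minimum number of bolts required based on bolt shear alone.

3 bolts

A_b = π·12²/4 = 113.1 mm².
Per-bolt design strength φR_n = 0.75 × 372 × 113.1 × 2 / 1000 = 63.11 kN.
n ≥ 135 / 63.11 = 2.139 → use 3 bolts.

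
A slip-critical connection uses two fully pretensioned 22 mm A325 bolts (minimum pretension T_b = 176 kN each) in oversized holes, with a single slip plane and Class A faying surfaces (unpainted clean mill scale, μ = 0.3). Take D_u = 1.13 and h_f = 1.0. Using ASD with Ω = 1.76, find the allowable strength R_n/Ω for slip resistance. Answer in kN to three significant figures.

R_n = μ · D_u · h_f · T_b · n_s · n_b = 0.3 × 1.13 × 1.0 × 176 × 1 × 2 = 119.3 kN.
Allowable strength R_n/Ω = 119.3 / 1.76 = 67.8 kN.

67.8 kN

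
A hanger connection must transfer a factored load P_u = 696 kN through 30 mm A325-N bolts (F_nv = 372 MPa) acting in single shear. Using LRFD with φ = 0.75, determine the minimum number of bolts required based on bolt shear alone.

A_b = π·30²/4 = 706.9 mm².
Per-bolt design strength φR_n = 0.75 × 372 × 706.9 × 1 / 1000 = 197.2 kN.
n ≥ 696 / 197.2 = 3.529 → use 4 bolts.

4 bolts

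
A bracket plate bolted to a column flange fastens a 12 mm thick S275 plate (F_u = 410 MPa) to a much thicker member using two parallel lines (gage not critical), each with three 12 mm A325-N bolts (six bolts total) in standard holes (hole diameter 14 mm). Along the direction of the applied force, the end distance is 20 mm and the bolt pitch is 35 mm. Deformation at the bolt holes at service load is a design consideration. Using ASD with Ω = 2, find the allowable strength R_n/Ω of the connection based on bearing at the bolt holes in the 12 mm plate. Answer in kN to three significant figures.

325 kN

Per bolt r_n = 1.2 l_c t F_u ≤ 2.4 d t F_u; upper limit = 2.4 × 12 × 12 × 410 / 1000 = 141.7 kN.
Edge bolt: l_c = 20 − 14/2 = 13 mm → 1.2 × 13 × 12 × 410 / 1000 = 76.75 → r_n = 76.75 kN.
Interior bolts: l_c = 35 − 14 = 21 mm → 1.2 × 21 × 12 × 410 / 1000 = 124 → r_n = 124 kN.
R_n = 2 × 76.75 + 4 × 124 = 649.4 kN.
Allowable strength R_n/Ω = 649.4 / 2 = 325 kN.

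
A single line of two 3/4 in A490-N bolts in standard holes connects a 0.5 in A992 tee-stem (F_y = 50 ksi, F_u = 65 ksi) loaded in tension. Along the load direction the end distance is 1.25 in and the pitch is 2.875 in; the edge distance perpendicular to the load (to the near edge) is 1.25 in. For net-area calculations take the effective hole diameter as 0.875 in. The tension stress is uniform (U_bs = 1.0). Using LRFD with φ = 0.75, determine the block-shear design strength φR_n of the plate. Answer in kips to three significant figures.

60.9 kips

Shear plane L_v = 1.25 + 1·2.875 = 4.125 in; A_gv = 4.125 × 0.5 = 2.062 in².
A_nv = (4.125 − 1.5·0.875) × 0.5 = 1.406 in².
A_nt = (1.25 − 0.5·0.875) × 0.5 = 0.4062 in².
0.6 F_u A_nv = 54.84 kips; 0.6 F_y A_gv = 61.88 kips → shear rupture governs the shear term.
R_n = 54.84 + 1.0 × 65 × 0.4062 = 81.25 kips.
Design strength φR_n = 0.75 × 81.25 = 60.9 kips.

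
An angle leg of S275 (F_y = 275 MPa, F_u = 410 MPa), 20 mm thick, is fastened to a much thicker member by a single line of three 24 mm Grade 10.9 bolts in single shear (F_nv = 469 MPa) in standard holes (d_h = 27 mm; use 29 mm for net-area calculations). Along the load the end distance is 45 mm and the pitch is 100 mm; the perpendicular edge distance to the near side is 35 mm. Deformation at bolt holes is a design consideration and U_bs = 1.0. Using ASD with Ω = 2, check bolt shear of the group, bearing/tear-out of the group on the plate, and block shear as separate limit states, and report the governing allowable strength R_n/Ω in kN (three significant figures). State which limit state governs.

318 kN (bolt shear governs)

Bolt shear: A_b = π·24²/4 = 452.4 mm²; R_n = 469 × 452.4 × 3 × 1 / 1000 = 636.5 kN → 636.5 / 2 = 318 kN.
Bearing: edge l_c = 31.5, r_n = 310 kN; interior l_c = 73, r_n = 472.3 kN; R_n = 310 + 2·472.3 = 1255 kN → 627 kN.
Block shear: A_gv = 4900, A_nv = 3450, A_nt = 410 mm²; R_n = min(0.6F_uA_nv, 0.6F_yA_gv) + U_bs·F_u·A_nt = 976.6 kN → 488 kN.
Bolt shear governs: 318 kN.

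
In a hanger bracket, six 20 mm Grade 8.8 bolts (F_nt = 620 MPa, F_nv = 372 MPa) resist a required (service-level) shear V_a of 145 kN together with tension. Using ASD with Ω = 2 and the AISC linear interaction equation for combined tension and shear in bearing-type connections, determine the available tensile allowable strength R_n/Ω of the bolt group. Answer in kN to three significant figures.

518 kN

A_b = π·20²/4 = 314.2 mm²; f_rv = 145 × 1000 / (6 × 314.2) = 76.92 MPa.
F'_nt = 1.3 F_nt − (Ω F_nt / F_nv) f_rv = 1.3·620 − (2·620/372)·76.92 = 549.6 MPa, capped at F_nt → F'_nt = 549.6 MPa.
R_n = F'_nt · A_b · n = 549.6 × 314.2 × 6 / 1000 = 1036 kN.
Allowable strength R_n/Ω = 1036 / 2 = 518 kN.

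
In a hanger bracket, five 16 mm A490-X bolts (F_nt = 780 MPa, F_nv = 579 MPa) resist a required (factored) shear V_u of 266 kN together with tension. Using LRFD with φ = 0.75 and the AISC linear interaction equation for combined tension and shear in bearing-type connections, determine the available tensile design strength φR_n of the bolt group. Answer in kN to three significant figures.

A_b = π·16²/4 = 201.1 mm²; f_rv = 266 × 1000 / (5 × 201.1) = 264.6 MPa.
F'_nt = 1.3 F_nt − (F_nt / φF_nv) f_rv = 1.3·780 − (780/(0.75·579))·264.6 = 538.7 MPa, capped at F_nt → F'_nt = 538.7 MPa.
R_n = F'_nt · A_b · n = 538.7 × 201.1 × 5 / 1000 = 541.6 kN.
Design strength φR_n = 0.75 × 541.6 = 406 kN.

406 kN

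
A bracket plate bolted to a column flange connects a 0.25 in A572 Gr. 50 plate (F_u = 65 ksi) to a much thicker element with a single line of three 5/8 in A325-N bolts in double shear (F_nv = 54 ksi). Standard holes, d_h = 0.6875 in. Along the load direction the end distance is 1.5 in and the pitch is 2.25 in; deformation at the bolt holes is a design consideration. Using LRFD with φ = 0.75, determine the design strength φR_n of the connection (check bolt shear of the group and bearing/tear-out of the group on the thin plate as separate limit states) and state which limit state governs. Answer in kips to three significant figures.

53.5 kips (bearing governs)

Bolt shear: A_b = π·0.625²/4 = 0.3068 in²; R_n = 54 × 0.3068 × 3 × 2 = 99.4 kips → 0.75 × 99.4 = 74.6 kips.
Bearing (1.2 l_c t F_u ≤ 2.4 d t F_u): upper limit = 2.4·0.625·0.25·65 = 24.38 kips.
  Edge l_c = 1.5 − 0.6875/2 = 1.156 → r_n = 22.55 kips; interior l_c = 2.25 − 0.6875 = 1.562 → r_n = 24.38 kips.
  R_n,bearing = 1·22.55 + 2·24.38 = 71.3 kips → 0.75 × 71.3 = 53.5 kips.
Bearing governs: 53.5 kips.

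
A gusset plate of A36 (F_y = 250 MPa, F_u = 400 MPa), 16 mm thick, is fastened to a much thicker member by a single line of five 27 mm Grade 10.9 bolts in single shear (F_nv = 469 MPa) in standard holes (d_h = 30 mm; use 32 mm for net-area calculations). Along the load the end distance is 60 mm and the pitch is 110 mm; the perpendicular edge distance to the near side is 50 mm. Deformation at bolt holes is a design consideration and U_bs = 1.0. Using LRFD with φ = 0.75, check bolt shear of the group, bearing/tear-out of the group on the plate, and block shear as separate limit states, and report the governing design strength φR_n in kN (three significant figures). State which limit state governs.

1010 kN (bolt shear governs)

Bolt shear: A_b = π·27²/4 = 572.6 mm²; R_n = 469 × 572.6 × 5 × 1 / 1000 = 1343 kN → 0.75 × 1343 = 1010 kN.
Bearing: edge l_c = 45, r_n = 345.6 kN; interior l_c = 80, r_n = 414.7 kN; R_n = 345.6 + 4·414.7 = 2004 kN → 1500 kN.
Block shear: A_gv = 8000, A_nv = 5696, A_nt = 544 mm²; R_n = min(0.6F_uA_nv, 0.6F_yA_gv) + U_bs·F_u·A_nt = 1418 kN → 1060 kN.
Bolt shear governs: 1010 kN.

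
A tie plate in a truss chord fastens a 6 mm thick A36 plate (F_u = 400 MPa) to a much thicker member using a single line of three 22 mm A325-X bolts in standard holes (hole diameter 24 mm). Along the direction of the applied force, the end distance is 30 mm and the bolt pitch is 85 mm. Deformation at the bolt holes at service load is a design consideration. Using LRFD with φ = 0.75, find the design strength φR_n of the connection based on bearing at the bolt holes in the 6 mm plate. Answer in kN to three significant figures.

Per bolt r_n = 1.2 l_c t F_u ≤ 2.4 d t F_u; upper limit = 2.4 × 22 × 6 × 400 / 1000 = 126.7 kN.
Edge bolt: l_c = 30 − 24/2 = 18 mm → 1.2 × 18 × 6 × 400 / 1000 = 51.84 → r_n = 51.84 kN.
Interior bolts: l_c = 85 − 24 = 61 mm → 1.2 × 61 × 6 × 400 / 1000 = 175.7 → r_n = 126.7 kN.
R_n = 1 × 51.84 + 2 × 126.7 = 305.3 kN.
Design strength φR_n = 0.75 × 305.3 = 229 kN.

229 kN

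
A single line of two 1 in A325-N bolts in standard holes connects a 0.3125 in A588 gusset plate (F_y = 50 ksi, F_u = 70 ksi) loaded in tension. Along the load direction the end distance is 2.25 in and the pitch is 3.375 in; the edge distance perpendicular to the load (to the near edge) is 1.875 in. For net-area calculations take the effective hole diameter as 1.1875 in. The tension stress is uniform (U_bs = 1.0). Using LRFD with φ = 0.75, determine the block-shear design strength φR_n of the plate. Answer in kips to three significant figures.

Shear plane L_v = 2.25 + 1·3.375 = 5.625 in; A_gv = 5.625 × 0.3125 = 1.758 in².
A_nv = (5.625 − 1.5·1.1875) × 0.3125 = 1.201 in².
A_nt = (1.875 − 0.5·1.1875) × 0.3125 = 0.4004 in².
0.6 F_u A_nv = 50.45 kips; 0.6 F_y A_gv = 52.73 kips → shear rupture governs the shear term.
R_n = 50.45 + 1.0 × 70 × 0.4004 = 78.48 kips.
Design strength φR_n = 0.75 × 78.48 = 58.9 kips.

58.9 kips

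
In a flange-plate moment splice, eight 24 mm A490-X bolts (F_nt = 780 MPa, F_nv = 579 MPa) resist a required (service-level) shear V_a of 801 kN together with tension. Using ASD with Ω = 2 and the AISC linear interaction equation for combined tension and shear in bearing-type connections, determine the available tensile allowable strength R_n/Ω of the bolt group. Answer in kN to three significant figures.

756 kN

A_b = π·24²/4 = 452.4 mm²; f_rv = 801 × 1000 / (8 × 452.4) = 221.3 MPa.
F'_nt = 1.3 F_nt − (Ω F_nt / F_nv) f_rv = 1.3·780 − (2·780/579)·221.3 = 417.7 MPa, capped at F_nt → F'_nt = 417.7 MPa.
R_n = F'_nt · A_b · n = 417.7 × 452.4 × 8 / 1000 = 1512 kN.
Allowable strength R_n/Ω = 1512 / 2 = 756 kN.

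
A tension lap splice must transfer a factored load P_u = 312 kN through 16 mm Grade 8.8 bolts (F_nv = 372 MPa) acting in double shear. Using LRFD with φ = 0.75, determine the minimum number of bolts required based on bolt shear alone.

A_b = π·16²/4 = 201.1 mm².
Per-bolt design strength φR_n = 0.75 × 372 × 201.1 × 2 / 1000 = 112.2 kN.
n ≥ 312 / 112.2 = 2.781 → use 3 bolts.

3 bolts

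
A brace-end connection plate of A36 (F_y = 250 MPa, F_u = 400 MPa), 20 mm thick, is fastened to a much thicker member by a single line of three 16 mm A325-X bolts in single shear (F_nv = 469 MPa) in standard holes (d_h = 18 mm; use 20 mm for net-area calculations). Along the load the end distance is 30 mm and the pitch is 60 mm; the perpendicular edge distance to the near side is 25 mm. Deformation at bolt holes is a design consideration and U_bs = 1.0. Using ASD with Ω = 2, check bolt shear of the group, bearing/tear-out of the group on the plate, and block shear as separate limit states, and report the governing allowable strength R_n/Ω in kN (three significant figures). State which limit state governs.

141 kN (bolt shear governs)

Bolt shear: A_b = π·16²/4 = 201.1 mm²; R_n = 469 × 201.1 × 3 × 1 / 1000 = 282.9 kN → 282.9 / 2 = 141 kN.
Bearing: edge l_c = 21, r_n = 201.6 kN; interior l_c = 42, r_n = 307.2 kN; R_n = 201.6 + 2·307.2 = 816 kN → 408 kN.
Block shear: A_gv = 3000, A_nv = 2000, A_nt = 300 mm²; R_n = min(0.6F_uA_nv, 0.6F_yA_gv) + U_bs·F_u·A_nt = 570 kN → 285 kN.
Bolt shear governs: 141 kN.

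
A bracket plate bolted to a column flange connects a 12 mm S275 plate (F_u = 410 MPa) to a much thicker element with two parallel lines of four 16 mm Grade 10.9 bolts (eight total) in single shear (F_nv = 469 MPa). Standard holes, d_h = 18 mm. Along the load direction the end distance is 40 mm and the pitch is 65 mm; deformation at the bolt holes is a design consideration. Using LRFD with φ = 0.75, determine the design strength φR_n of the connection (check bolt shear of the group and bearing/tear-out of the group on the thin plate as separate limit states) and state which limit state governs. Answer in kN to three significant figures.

Bolt shear: A_b = π·16²/4 = 201.1 mm²; R_n = 469 × 201.1 × 8 × 1 / 1000 = 754.4 kN → 0.75 × 754.4 = 566 kN.
Bearing (1.2 l_c t F_u ≤ 2.4 d t F_u): upper limit = 2.4·16·12·410 / 1000 = 188.9 kN.
  Edge l_c = 40 − 18/2 = 31 → r_n = 183 kN; interior l_c = 65 − 18 = 47 → r_n = 188.9 kN.
  R_n,bearing = 2·183 + 6·188.9 = 1500 kN → 0.75 × 1500 = 1120 kN.
Bolt shear governs: 566 kN.

566 kN (bolt shear governs)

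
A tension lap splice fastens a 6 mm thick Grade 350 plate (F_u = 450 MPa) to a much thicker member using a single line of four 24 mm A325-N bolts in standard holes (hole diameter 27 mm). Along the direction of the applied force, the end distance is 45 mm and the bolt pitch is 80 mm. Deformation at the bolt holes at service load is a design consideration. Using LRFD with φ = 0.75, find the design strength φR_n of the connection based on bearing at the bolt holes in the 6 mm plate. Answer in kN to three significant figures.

426 kN

Per bolt r_n = 1.2 l_c t F_u ≤ 2.4 d t F_u; upper limit = 2.4 × 24 × 6 × 450 / 1000 = 155.5 kN.
Edge bolt: l_c = 45 − 27/2 = 31.5 mm → 1.2 × 31.5 × 6 × 450 / 1000 = 102.1 → r_n = 102.1 kN.
Interior bolts: l_c = 80 − 27 = 53 mm → 1.2 × 53 × 6 × 450 / 1000 = 171.7 → r_n = 155.5 kN.
R_n = 1 × 102.1 + 3 × 155.5 = 568.6 kN.
Design strength φR_n = 0.75 × 568.6 = 426 kN.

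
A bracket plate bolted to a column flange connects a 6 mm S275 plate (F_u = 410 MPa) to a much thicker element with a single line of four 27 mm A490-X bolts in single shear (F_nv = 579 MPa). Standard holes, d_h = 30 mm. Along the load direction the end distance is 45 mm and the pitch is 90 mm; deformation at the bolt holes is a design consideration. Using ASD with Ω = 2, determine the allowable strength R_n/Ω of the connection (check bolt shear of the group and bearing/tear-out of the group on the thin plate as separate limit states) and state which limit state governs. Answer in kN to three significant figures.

Bolt shear: A_b = π·27²/4 = 572.6 mm²; R_n = 579 × 572.6 × 4 × 1 / 1000 = 1326 kN → 1326 / 2 = 663 kN.
Bearing (1.2 l_c t F_u ≤ 2.4 d t F_u): upper limit = 2.4·27·6·410 / 1000 = 159.4 kN.
  Edge l_c = 45 − 30/2 = 30 → r_n = 88.56 kN; interior l_c = 90 − 30 = 60 → r_n = 159.4 kN.
  R_n,bearing = 1·88.56 + 3·159.4 = 566.8 kN → 566.8 / 2 = 283 kN.
Bearing governs: 283 kN.

283 kN (bearing governs)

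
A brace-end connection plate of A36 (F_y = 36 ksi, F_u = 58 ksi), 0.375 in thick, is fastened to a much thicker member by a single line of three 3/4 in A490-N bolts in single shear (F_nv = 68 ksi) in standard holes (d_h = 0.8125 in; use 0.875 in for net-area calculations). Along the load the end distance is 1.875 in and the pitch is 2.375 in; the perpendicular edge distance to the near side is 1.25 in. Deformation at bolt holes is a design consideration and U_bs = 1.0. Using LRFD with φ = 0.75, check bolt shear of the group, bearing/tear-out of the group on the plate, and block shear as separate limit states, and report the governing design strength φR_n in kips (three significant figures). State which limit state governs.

Bolt shear: A_b = π·0.75²/4 = 0.4418 in²; R_n = 68 × 0.4418 × 3 × 1 = 90.12 kips → 0.75 × 90.12 = 67.6 kips.
Bearing: edge l_c = 1.469, r_n = 38.33 kips; interior l_c = 1.562, r_n = 39.15 kips; R_n = 38.33 + 2·39.15 = 116.6 kips → 87.5 kips.
Block shear: A_gv = 2.484, A_nv = 1.664, A_nt = 0.3047 in²; R_n = min(0.6F_uA_nv, 0.6F_yA_gv) + U_bs·F_u·A_nt = 71.33 kips → 53.5 kips.
Block shear governs: 53.5 kips.

53.5 kips (block shear governs)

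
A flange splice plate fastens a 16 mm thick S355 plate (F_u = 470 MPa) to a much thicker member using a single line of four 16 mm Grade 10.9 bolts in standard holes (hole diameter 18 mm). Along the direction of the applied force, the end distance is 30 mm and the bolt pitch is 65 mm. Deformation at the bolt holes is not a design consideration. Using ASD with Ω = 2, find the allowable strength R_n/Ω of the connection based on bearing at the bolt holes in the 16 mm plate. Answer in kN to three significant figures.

660 kN

Per bolt r_n = 1.5 l_c t F_u ≤ 3.0 d t F_u; upper limit = 3.0 × 16 × 16 × 470 / 1000 = 361 kN.
Edge bolt: l_c = 30 − 18/2 = 21 mm → 1.5 × 21 × 16 × 470 / 1000 = 236.9 → r_n = 236.9 kN.
Interior bolts: l_c = 65 − 18 = 47 mm → 1.5 × 47 × 16 × 470 / 1000 = 530.2 → r_n = 361 kN.
R_n = 1 × 236.9 + 3 × 361 = 1320 kN.
Allowable strength R_n/Ω = 1320 / 2 = 660 kN.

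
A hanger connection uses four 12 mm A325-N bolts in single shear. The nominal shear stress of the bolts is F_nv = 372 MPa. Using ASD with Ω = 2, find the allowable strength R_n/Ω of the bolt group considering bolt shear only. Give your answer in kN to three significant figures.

A_b = π × 12² / 4 = 113.1 mm².
R_n = F_nv · A_b · n · n_s = 372 × 113.1 × 4 × 1 / 1000 = 168.3 kN.
Allowable strength R_n/Ω = 168.3 / 2 = 84.1 kN.

84.1 kN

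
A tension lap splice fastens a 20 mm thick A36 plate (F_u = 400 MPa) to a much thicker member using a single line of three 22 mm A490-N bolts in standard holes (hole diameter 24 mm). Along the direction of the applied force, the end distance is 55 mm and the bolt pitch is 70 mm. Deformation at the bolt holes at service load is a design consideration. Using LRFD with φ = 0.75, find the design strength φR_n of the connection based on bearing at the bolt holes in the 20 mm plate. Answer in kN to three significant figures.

Per bolt r_n = 1.2 l_c t F_u ≤ 2.4 d t F_u; upper limit = 2.4 × 22 × 20 × 400 / 1000 = 422.4 kN.
Edge bolt: l_c = 55 − 24/2 = 43 mm → 1.2 × 43 × 20 × 400 / 1000 = 412.8 → r_n = 412.8 kN.
Interior bolts: l_c = 70 − 24 = 46 mm → 1.2 × 46 × 20 × 400 / 1000 = 441.6 → r_n = 422.4 kN.
R_n = 1 × 412.8 + 2 × 422.4 = 1258 kN.
Design strength φR_n = 0.75 × 1258 = 943 kN.

943 kN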